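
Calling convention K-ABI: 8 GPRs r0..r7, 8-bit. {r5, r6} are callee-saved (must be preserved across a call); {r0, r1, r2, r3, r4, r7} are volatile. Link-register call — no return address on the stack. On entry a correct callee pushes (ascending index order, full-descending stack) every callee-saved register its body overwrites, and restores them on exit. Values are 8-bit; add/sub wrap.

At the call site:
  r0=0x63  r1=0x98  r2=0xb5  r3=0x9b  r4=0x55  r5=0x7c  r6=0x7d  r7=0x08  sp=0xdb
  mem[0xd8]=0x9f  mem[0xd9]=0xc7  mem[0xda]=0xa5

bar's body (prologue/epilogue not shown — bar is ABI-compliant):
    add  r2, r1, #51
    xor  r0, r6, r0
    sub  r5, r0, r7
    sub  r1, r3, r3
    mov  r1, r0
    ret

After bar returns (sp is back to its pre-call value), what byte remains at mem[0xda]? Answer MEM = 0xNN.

MEM = 0x7c

prologue: push r5 → mem[0xda]=0x7c, sp=0xda
body[0] add  r2, r1, #51 → r2=0xcb
body[1] xor  r0, r6, r0 → r0=0x1e
body[2] sub  r5, r0, r7 → r5=0x16
body[3] sub  r1, r3, r3 → r1=0x00
body[4] mov  r1, r0 → r1=0x1e
epilogue: pop r5=0x7c, sp=0xdb
prologue pushed ['r5'] at ['0xda']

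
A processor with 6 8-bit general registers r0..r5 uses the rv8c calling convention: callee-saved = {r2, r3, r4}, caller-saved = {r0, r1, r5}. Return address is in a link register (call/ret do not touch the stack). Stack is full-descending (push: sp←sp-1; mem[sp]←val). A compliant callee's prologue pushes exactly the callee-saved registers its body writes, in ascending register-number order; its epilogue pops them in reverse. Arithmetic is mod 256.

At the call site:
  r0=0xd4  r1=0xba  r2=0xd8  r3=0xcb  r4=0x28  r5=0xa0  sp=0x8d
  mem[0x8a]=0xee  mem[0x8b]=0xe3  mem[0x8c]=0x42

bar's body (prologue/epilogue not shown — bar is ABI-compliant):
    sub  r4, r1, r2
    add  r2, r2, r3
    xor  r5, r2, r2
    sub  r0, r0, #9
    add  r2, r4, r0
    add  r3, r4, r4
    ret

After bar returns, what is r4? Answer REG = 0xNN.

REG = 0x28

prologue: push r2 → mem[0x8c]=0xd8, sp=0x8c
prologue: push r3 → mem[0x8b]=0xcb, sp=0x8b
prologue: push r4 → mem[0x8a]=0x28, sp=0x8a
body[0] sub  r4, r1, r2 → r4=0xe2
body[1] add  r2, r2, r3 → r2=0xa3
body[2] xor  r5, r2, r2 → r5=0x00
body[3] sub  r0, r0, #9 → r0=0xcb
body[4] add  r2, r4, r0 → r2=0xad
body[5] add  r3, r4, r4 → r3=0xc4
epilogue: pop r4=0x28, sp=0x8b
epilogue: pop r3=0xcb, sp=0x8c
epilogue: pop r2=0xd8, sp=0x8d
r4 is callee-saved → restored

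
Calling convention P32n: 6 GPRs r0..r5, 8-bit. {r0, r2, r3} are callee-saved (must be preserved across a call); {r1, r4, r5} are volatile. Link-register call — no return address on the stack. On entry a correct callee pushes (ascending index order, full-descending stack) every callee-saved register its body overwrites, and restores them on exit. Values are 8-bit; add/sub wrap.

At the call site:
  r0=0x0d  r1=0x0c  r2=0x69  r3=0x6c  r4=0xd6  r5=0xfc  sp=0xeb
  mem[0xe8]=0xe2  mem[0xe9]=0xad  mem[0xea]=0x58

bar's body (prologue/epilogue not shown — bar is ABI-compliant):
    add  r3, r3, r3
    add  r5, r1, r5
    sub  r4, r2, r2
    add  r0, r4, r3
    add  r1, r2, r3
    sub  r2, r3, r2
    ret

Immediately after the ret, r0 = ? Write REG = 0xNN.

REG = 0x0d

prologue: push r0 -> mem[0xea]=0x0d, sp=0xea
prologue: push r2 -> mem[0xe9]=0x69, sp=0xe9
prologue: push r3 -> mem[0xe8]=0x6c, sp=0xe8
body[0] add  r3, r3, r3 -> r3=0xd8
body[1] add  r5, r1, r5 -> r5=0x08
body[2] sub  r4, r2, r2 -> r4=0x00
body[3] add  r0, r4, r3 -> r0=0xd8
body[4] add  r1, r2, r3 -> r1=0x41
body[5] sub  r2, r3, r2 -> r2=0x6f
epilogue: pop r3=0x6c, sp=0xe9
epilogue: pop r2=0x69, sp=0xea
epilogue: pop r0=0x0d, sp=0xeb
r0 is callee-saved -> restored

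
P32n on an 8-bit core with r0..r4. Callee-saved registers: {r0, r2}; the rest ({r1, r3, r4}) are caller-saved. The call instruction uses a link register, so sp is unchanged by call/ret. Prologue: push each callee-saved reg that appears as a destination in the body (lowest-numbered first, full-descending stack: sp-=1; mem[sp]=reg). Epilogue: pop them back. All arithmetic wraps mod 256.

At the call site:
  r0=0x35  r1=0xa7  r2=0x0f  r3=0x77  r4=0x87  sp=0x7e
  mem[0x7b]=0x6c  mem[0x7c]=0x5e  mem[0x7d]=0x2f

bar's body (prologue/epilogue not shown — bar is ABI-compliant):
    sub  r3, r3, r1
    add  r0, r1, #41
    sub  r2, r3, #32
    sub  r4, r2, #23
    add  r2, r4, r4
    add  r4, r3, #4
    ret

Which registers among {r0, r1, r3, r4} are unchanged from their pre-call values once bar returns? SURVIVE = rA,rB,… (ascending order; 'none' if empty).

prologue: push r0 → mem[0x7d]=0x35, sp=0x7d
prologue: push r2 → mem[0x7c]=0x0f, sp=0x7c
body[0] sub  r3, r3, r1 → r3=0xd0
body[1] add  r0, r1, #41 → r0=0xd0
body[2] sub  r2, r3, #32 → r2=0xb0
body[3] sub  r4, r2, #23 → r4=0x99
body[4] add  r2, r4, r4 → r2=0x32
body[5] add  r4, r3, #4 → r4=0xd4
epilogue: pop r2=0x0f, sp=0x7d
epilogue: pop r0=0x35, sp=0x7e
r0: callee-saved, written=True
r1: caller-saved, written=False
r3: caller-saved, written=True
r4: caller-saved, written=True

SURVIVE = r0,r1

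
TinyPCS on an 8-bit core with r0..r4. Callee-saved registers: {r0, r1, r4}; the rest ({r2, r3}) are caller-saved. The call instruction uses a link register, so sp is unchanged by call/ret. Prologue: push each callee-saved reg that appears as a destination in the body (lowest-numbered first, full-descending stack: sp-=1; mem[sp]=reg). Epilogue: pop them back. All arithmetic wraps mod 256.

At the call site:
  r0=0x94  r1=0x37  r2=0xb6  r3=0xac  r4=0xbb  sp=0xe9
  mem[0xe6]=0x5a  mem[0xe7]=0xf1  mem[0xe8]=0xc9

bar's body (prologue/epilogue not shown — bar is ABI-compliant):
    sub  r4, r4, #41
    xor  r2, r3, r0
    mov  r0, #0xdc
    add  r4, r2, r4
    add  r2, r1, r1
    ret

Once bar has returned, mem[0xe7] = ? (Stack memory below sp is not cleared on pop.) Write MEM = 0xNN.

prologue: push r0 -> mem[0xe8]=0x94, sp=0xe8
prologue: push r4 -> mem[0xe7]=0xbb, sp=0xe7
body[0] sub  r4, r4, #41 -> r4=0x92
body[1] xor  r2, r3, r0 -> r2=0x38
body[2] mov  r0, #0xdc -> r0=0xdc
body[3] add  r4, r2, r4 -> r4=0xca
body[4] add  r2, r1, r1 -> r2=0x6e
epilogue: pop r4=0xbb, sp=0xe8
epilogue: pop r0=0x94, sp=0xe9
prologue pushed ['r0', 'r4'] at ['0xe8', '0xe7']

MEM = 0xbb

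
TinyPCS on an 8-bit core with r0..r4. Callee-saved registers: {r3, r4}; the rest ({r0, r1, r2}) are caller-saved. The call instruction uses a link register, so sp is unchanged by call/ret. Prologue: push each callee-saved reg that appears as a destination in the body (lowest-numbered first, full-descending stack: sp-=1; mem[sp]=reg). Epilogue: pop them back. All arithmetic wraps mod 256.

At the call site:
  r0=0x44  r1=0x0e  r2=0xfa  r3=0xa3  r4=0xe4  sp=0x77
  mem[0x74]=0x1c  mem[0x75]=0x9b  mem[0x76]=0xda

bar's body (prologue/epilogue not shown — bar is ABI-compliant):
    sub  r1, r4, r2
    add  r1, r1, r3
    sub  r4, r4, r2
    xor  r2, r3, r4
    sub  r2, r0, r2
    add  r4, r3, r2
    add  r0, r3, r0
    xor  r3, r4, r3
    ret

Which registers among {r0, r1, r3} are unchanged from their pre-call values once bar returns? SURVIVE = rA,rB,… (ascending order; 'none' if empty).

SURVIVE = r3

prologue: push r3 → mem[0x76]=0xa3, sp=0x76
prologue: push r4 → mem[0x75]=0xe4, sp=0x75
body[0] sub  r1, r4, r2 → r1=0xea
body[1] add  r1, r1, r3 → r1=0x8d
body[2] sub  r4, r4, r2 → r4=0xea
body[3] xor  r2, r3, r4 → r2=0x49
body[4] sub  r2, r0, r2 → r2=0xfb
body[5] add  r4, r3, r2 → r4=0x9e
body[6] add  r0, r3, r0 → r0=0xe7
body[7] xor  r3, r4, r3 → r3=0x3d
epilogue: pop r4=0xe4, sp=0x76
epilogue: pop r3=0xa3, sp=0x77
r0: caller-saved, written=True
r1: caller-saved, written=True
r3: callee-saved, written=True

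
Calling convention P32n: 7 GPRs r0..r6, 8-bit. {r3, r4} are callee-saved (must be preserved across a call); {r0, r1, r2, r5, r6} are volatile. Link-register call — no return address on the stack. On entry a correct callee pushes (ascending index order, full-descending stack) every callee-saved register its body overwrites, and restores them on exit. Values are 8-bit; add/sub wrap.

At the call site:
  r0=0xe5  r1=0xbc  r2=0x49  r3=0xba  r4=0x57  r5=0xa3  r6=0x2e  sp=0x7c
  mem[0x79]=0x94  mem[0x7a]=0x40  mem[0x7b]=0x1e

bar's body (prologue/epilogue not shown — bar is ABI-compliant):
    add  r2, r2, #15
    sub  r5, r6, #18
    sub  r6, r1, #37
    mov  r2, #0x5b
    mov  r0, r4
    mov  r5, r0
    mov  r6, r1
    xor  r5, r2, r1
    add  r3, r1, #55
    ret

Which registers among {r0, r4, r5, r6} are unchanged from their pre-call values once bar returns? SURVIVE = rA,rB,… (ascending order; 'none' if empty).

SURVIVE = r4

prologue: push r3 -> mem[0x7b]=0xba, sp=0x7b
body[0] add  r2, r2, #15 -> r2=0x58
body[1] sub  r5, r6, #18 -> r5=0x1c
body[2] sub  r6, r1, #37 -> r6=0x97
body[3] mov  r2, #0x5b -> r2=0x5b
body[4] mov  r0, r4 -> r0=0x57
body[5] mov  r5, r0 -> r5=0x57
body[6] mov  r6, r1 -> r6=0xbc
body[7] xor  r5, r2, r1 -> r5=0xe7
body[8] add  r3, r1, #55 -> r3=0xf3
epilogue: pop r3=0xba, sp=0x7c
r0: caller-saved, written=True
r4: callee-saved, written=False
r5: caller-saved, written=True
r6: caller-saved, written=True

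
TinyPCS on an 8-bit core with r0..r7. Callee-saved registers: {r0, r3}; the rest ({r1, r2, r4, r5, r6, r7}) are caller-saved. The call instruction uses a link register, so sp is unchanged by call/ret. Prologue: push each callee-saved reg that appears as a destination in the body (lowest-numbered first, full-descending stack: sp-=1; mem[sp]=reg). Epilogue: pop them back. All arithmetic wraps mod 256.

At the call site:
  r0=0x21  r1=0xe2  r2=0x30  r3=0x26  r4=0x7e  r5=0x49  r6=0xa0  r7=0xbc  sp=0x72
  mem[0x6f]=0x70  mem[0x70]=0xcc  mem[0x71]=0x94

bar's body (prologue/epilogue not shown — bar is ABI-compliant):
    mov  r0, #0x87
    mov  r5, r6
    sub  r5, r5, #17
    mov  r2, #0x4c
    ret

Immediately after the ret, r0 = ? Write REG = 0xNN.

prologue: push r0 -> mem[0x71]=0x21, sp=0x71
body[0] mov  r0, #0x87 -> r0=0x87
body[1] mov  r5, r6 -> r5=0xa0
body[2] sub  r5, r5, #17 -> r5=0x8f
body[3] mov  r2, #0x4c -> r2=0x4c
epilogue: pop r0=0x21, sp=0x72
r0 is callee-saved -> restored

REG = 0x21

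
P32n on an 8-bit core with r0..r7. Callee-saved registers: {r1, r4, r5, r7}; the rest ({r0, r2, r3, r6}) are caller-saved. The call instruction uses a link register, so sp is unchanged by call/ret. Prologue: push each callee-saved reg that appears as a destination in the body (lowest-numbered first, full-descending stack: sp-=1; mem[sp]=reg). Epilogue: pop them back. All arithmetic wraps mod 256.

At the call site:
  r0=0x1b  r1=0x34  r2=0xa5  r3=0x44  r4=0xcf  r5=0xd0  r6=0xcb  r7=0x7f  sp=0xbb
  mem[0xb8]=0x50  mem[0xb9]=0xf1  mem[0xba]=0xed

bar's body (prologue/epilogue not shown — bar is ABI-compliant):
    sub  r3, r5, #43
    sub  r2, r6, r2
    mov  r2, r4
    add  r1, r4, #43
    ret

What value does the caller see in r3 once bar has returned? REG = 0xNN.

REG = 0xa5

prologue: push r1 → mem[0xba]=0x34, sp=0xba
body[0] sub  r3, r5, #43 → r3=0xa5
body[1] sub  r2, r6, r2 → r2=0x26
body[2] mov  r2, r4 → r2=0xcf
body[3] add  r1, r4, #43 → r1=0xfa
epilogue: pop r1=0x34, sp=0xbb
r3 is caller-saved → body value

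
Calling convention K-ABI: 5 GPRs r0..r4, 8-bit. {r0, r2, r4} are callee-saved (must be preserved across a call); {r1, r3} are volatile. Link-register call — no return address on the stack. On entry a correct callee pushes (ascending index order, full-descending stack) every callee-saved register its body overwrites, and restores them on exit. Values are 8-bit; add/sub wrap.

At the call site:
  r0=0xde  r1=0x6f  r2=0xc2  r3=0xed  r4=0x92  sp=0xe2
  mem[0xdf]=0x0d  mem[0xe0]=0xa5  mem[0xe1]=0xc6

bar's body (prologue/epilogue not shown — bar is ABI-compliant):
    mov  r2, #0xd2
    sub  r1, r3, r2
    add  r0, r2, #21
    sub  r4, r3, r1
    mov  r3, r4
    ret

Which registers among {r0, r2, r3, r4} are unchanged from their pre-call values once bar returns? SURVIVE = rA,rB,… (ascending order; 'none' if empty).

prologue: push r0 -> mem[0xe1]=0xde, sp=0xe1
prologue: push r2 -> mem[0xe0]=0xc2, sp=0xe0
prologue: push r4 -> mem[0xdf]=0x92, sp=0xdf
body[0] mov  r2, #0xd2 -> r2=0xd2
body[1] sub  r1, r3, r2 -> r1=0x1b
body[2] add  r0, r2, #21 -> r0=0xe7
body[3] sub  r4, r3, r1 -> r4=0xd2
body[4] mov  r3, r4 -> r3=0xd2
epilogue: pop r4=0x92, sp=0xe0
epilogue: pop r2=0xc2, sp=0xe1
epilogue: pop r0=0xde, sp=0xe2
r0: callee-saved, written=True
r2: callee-saved, written=True
r3: caller-saved, written=True
r4: callee-saved, written=True

SURVIVE = r0,r2,r4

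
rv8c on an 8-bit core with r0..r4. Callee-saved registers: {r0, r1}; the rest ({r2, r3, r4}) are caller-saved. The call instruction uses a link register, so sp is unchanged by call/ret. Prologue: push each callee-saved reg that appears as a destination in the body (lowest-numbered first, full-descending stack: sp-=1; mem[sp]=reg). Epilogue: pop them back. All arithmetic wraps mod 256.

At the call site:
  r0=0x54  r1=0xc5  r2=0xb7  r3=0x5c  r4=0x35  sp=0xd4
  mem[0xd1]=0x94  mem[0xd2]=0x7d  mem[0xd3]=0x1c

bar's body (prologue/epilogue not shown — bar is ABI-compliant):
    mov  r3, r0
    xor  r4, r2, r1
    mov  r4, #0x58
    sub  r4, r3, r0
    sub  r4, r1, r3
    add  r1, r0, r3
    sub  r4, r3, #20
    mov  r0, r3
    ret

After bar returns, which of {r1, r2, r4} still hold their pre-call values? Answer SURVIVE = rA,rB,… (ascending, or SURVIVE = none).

SURVIVE = r1,r2

prologue: push r0 → mem[0xd3]=0x54, sp=0xd3
prologue: push r1 → mem[0xd2]=0xc5, sp=0xd2
body[0] mov  r3, r0 → r3=0x54
body[1] xor  r4, r2, r1 → r4=0x72
body[2] mov  r4, #0x58 → r4=0x58
body[3] sub  r4, r3, r0 → r4=0x00
body[4] sub  r4, r1, r3 → r4=0x71
body[5] add  r1, r0, r3 → r1=0xa8
body[6] sub  r4, r3, #20 → r4=0x40
body[7] mov  r0, r3 → r0=0x54
epilogue: pop r1=0xc5, sp=0xd3
epilogue: pop r0=0x54, sp=0xd4
r1: callee-saved, written=True
r2: caller-saved, written=False
r4: caller-saved, written=True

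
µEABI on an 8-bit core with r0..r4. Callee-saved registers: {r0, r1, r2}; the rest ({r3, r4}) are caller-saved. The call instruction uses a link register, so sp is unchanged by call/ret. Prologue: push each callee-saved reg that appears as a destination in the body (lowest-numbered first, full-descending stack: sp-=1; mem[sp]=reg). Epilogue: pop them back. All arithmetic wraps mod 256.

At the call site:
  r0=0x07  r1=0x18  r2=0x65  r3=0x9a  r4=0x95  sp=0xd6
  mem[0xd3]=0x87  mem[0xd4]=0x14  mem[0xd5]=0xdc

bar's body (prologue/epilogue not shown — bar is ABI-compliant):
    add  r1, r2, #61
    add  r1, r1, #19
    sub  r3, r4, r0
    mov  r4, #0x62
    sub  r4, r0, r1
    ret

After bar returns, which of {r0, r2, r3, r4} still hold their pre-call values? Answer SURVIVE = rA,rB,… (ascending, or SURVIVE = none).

SURVIVE = r0,r2

prologue: push r1 -> mem[0xd5]=0x18, sp=0xd5
body[0] add  r1, r2, #61 -> r1=0xa2
body[1] add  r1, r1, #19 -> r1=0xb5
body[2] sub  r3, r4, r0 -> r3=0x8e
body[3] mov  r4, #0x62 -> r4=0x62
body[4] sub  r4, r0, r1 -> r4=0x52
epilogue: pop r1=0x18, sp=0xd6
r0: callee-saved, written=False
r2: callee-saved, written=False
r3: caller-saved, written=True
r4: caller-saved, written=True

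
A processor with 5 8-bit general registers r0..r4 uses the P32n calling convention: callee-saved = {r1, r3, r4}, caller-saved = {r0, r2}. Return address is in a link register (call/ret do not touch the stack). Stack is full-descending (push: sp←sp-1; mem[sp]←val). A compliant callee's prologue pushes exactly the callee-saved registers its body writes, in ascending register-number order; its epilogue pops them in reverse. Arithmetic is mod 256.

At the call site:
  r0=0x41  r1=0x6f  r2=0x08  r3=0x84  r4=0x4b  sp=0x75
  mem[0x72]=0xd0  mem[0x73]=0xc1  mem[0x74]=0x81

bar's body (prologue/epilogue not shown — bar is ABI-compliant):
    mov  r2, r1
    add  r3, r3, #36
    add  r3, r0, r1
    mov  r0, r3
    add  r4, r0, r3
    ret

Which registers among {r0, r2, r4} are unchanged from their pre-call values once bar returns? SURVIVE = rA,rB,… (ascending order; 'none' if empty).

prologue: push r3 -> mem[0x74]=0x84, sp=0x74
prologue: push r4 -> mem[0x73]=0x4b, sp=0x73
body[0] mov  r2, r1 -> r2=0x6f
body[1] add  r3, r3, #36 -> r3=0xa8
body[2] add  r3, r0, r1 -> r3=0xb0
body[3] mov  r0, r3 -> r0=0xb0
body[4] add  r4, r0, r3 -> r4=0x60
epilogue: pop r4=0x4b, sp=0x74
epilogue: pop r3=0x84, sp=0x75
r0: caller-saved, written=True
r2: caller-saved, written=True
r4: callee-saved, written=True

SURVIVE = r4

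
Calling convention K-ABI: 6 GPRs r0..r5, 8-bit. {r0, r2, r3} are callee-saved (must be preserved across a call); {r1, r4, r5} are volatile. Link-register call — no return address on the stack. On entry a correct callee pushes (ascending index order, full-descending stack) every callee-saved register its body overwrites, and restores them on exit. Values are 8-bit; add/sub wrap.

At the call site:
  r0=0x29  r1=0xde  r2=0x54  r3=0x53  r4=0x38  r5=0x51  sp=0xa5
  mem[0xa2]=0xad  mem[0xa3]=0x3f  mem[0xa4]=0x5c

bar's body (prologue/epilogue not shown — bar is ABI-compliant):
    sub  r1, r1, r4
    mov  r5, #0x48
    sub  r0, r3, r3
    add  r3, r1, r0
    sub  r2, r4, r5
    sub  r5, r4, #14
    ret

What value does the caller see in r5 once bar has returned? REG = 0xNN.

REG = 0x2a

prologue: push r0 -> mem[0xa4]=0x29, sp=0xa4
prologue: push r2 -> mem[0xa3]=0x54, sp=0xa3
prologue: push r3 -> mem[0xa2]=0x53, sp=0xa2
body[0] sub  r1, r1, r4 -> r1=0xa6
body[1] mov  r5, #0x48 -> r5=0x48
body[2] sub  r0, r3, r3 -> r0=0x00
body[3] add  r3, r1, r0 -> r3=0xa6
body[4] sub  r2, r4, r5 -> r2=0xf0
body[5] sub  r5, r4, #14 -> r5=0x2a
epilogue: pop r3=0x53, sp=0xa3
epilogue: pop r2=0x54, sp=0xa4
epilogue: pop r0=0x29, sp=0xa5
r5 is caller-saved -> body value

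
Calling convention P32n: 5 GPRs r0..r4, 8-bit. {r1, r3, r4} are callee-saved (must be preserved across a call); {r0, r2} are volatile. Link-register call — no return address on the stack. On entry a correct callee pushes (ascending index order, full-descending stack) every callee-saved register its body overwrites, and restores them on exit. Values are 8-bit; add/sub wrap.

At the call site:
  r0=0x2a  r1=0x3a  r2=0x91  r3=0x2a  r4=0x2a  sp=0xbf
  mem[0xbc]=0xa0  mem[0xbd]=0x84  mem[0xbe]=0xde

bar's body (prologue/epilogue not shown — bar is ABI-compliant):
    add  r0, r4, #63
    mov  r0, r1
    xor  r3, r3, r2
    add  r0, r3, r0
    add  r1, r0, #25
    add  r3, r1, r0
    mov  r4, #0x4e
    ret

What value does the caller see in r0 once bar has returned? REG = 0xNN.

prologue: push r1 → mem[0xbe]=0x3a, sp=0xbe
prologue: push r3 → mem[0xbd]=0x2a, sp=0xbd
prologue: push r4 → mem[0xbc]=0x2a, sp=0xbc
body[0] add  r0, r4, #63 → r0=0x69
body[1] mov  r0, r1 → r0=0x3a
body[2] xor  r3, r3, r2 → r3=0xbb
body[3] add  r0, r3, r0 → r0=0xf5
body[4] add  r1, r0, #25 → r1=0x0e
body[5] add  r3, r1, r0 → r3=0x03
body[6] mov  r4, #0x4e → r4=0x4e
epilogue: pop r4=0x2a, sp=0xbd
epilogue: pop r3=0x2a, sp=0xbe
epilogue: pop r1=0x3a, sp=0xbf
r0 is caller-saved → body value

REG = 0xf5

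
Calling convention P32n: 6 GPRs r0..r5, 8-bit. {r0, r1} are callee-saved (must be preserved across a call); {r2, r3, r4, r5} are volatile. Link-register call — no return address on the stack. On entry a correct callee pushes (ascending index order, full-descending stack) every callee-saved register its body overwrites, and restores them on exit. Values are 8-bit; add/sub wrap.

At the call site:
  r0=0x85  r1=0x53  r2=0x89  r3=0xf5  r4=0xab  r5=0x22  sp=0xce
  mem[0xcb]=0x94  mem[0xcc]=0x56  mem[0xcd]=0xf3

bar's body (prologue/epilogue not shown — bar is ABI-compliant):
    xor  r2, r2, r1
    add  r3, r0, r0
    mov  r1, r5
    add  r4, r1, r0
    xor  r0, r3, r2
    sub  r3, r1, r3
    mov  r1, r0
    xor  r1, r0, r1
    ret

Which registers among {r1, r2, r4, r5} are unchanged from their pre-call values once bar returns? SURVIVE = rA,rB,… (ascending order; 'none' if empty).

SURVIVE = r1,r5

prologue: push r0 -> mem[0xcd]=0x85, sp=0xcd
prologue: push r1 -> mem[0xcc]=0x53, sp=0xcc
body[0] xor  r2, r2, r1 -> r2=0xda
body[1] add  r3, r0, r0 -> r3=0x0a
body[2] mov  r1, r5 -> r1=0x22
body[3] add  r4, r1, r0 -> r4=0xa7
body[4] xor  r0, r3, r2 -> r0=0xd0
body[5] sub  r3, r1, r3 -> r3=0x18
body[6] mov  r1, r0 -> r1=0xd0
body[7] xor  r1, r0, r1 -> r1=0x00
epilogue: pop r1=0x53, sp=0xcd
epilogue: pop r0=0x85, sp=0xce
r1: callee-saved, written=True
r2: caller-saved, written=True
r4: caller-saved, written=True
r5: caller-saved, written=False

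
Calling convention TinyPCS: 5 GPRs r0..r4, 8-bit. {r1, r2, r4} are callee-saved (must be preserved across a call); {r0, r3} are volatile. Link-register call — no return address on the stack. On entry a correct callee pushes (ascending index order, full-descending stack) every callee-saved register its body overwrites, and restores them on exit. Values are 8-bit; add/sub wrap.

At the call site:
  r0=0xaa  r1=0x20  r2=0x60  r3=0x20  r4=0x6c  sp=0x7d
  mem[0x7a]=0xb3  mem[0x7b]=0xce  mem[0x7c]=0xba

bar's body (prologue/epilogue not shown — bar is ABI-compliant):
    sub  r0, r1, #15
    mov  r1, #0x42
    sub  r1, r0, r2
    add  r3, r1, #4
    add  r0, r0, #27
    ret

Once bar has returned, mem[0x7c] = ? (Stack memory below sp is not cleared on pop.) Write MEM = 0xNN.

prologue: push r1 → mem[0x7c]=0x20, sp=0x7c
body[0] sub  r0, r1, #15 → r0=0x11
body[1] mov  r1, #0x42 → r1=0x42
body[2] sub  r1, r0, r2 → r1=0xb1
body[3] add  r3, r1, #4 → r3=0xb5
body[4] add  r0, r0, #27 → r0=0x2c
epilogue: pop r1=0x20, sp=0x7d
prologue pushed ['r1'] at ['0x7c']

MEM = 0x20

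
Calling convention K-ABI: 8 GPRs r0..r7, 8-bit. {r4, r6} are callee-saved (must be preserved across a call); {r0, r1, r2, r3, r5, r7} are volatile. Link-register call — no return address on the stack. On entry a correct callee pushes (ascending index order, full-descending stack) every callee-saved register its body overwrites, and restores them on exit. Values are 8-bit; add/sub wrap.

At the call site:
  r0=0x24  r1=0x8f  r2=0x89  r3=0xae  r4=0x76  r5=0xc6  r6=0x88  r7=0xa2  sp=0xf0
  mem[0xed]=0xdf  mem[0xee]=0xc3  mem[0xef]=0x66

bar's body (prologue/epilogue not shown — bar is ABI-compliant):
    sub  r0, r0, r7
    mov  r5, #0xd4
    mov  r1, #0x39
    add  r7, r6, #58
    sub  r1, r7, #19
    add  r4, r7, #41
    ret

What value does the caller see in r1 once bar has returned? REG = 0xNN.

prologue: push r4 → mem[0xef]=0x76, sp=0xef
body[0] sub  r0, r0, r7 → r0=0x82
body[1] mov  r5, #0xd4 → r5=0xd4
body[2] mov  r1, #0x39 → r1=0x39
body[3] add  r7, r6, #58 → r7=0xc2
body[4] sub  r1, r7, #19 → r1=0xaf
body[5] add  r4, r7, #41 → r4=0xeb
epilogue: pop r4=0x76, sp=0xf0
r1 is caller-saved → body value

REG = 0xaf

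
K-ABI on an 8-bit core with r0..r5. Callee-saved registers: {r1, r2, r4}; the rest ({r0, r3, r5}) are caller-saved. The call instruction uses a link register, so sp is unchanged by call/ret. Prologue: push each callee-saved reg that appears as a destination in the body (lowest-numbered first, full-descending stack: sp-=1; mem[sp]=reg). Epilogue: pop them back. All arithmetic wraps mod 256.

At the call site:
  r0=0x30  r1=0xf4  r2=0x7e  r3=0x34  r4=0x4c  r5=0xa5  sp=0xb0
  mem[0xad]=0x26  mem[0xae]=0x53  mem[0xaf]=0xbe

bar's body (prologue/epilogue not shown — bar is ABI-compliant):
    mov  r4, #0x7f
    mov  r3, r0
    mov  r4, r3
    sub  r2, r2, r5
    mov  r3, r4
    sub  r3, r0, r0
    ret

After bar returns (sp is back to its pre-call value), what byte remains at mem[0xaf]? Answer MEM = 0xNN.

MEM = 0x7e

prologue: push r2 -> mem[0xaf]=0x7e, sp=0xaf
prologue: push r4 -> mem[0xae]=0x4c, sp=0xae
body[0] mov  r4, #0x7f -> r4=0x7f
body[1] mov  r3, r0 -> r3=0x30
body[2] mov  r4, r3 -> r4=0x30
body[3] sub  r2, r2, r5 -> r2=0xd9
body[4] mov  r3, r4 -> r3=0x30
body[5] sub  r3, r0, r0 -> r3=0x00
epilogue: pop r4=0x4c, sp=0xaf
epilogue: pop r2=0x7e, sp=0xb0
prologue pushed ['r2', 'r4'] at ['0xaf', '0xae']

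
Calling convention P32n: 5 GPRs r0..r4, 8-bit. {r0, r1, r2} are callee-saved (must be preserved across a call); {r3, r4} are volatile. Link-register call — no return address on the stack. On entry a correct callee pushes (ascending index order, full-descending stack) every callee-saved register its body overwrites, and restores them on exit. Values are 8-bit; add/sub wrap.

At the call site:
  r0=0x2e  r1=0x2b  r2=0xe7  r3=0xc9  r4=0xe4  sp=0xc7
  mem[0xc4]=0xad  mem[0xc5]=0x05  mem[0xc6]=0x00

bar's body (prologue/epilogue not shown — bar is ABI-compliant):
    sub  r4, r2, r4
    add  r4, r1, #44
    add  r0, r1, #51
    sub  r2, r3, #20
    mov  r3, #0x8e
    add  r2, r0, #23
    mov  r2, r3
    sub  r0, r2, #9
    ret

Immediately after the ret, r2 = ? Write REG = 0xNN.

prologue: push r0 → mem[0xc6]=0x2e, sp=0xc6
prologue: push r2 → mem[0xc5]=0xe7, sp=0xc5
body[0] sub  r4, r2, r4 → r4=0x03
body[1] add  r4, r1, #44 → r4=0x57
body[2] add  r0, r1, #51 → r0=0x5e
body[3] sub  r2, r3, #20 → r2=0xb5
body[4] mov  r3, #0x8e → r3=0x8e
body[5] add  r2, r0, #23 → r2=0x75
body[6] mov  r2, r3 → r2=0x8e
body[7] sub  r0, r2, #9 → r0=0x85
epilogue: pop r2=0xe7, sp=0xc6
epilogue: pop r0=0x2e, sp=0xc7
r2 is callee-saved → restored

REG = 0xe7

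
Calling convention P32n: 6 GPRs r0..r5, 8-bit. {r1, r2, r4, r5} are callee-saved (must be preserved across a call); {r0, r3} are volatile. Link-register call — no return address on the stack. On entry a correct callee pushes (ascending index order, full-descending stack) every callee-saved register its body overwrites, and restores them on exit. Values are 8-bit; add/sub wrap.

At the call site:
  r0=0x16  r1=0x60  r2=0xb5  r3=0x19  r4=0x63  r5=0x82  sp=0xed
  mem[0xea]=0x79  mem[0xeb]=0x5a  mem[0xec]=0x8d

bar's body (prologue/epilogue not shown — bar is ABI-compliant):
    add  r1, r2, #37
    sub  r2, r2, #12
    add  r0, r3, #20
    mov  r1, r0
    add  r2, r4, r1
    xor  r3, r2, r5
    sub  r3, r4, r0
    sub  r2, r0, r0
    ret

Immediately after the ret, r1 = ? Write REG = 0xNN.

prologue: push r1 -> mem[0xec]=0x60, sp=0xec
prologue: push r2 -> mem[0xeb]=0xb5, sp=0xeb
body[0] add  r1, r2, #37 -> r1=0xda
body[1] sub  r2, r2, #12 -> r2=0xa9
body[2] add  r0, r3, #20 -> r0=0x2d
body[3] mov  r1, r0 -> r1=0x2d
body[4] add  r2, r4, r1 -> r2=0x90
body[5] xor  r3, r2, r5 -> r3=0x12
body[6] sub  r3, r4, r0 -> r3=0x36
body[7] sub  r2, r0, r0 -> r2=0x00
epilogue: pop r2=0xb5, sp=0xec
epilogue: pop r1=0x60, sp=0xed
r1 is callee-saved -> restored

REG = 0x60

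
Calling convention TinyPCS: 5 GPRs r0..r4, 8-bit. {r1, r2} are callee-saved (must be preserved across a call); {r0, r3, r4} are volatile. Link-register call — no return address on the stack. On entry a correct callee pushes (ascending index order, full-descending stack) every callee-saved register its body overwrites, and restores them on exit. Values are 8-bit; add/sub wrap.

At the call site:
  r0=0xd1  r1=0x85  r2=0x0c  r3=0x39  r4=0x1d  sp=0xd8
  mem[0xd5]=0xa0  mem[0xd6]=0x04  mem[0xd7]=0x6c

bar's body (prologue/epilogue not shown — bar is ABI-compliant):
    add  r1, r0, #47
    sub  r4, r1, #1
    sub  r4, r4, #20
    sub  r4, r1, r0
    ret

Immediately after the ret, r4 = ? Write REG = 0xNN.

prologue: push r1 -> mem[0xd7]=0x85, sp=0xd7
body[0] add  r1, r0, #47 -> r1=0x00
body[1] sub  r4, r1, #1 -> r4=0xff
body[2] sub  r4, r4, #20 -> r4=0xeb
body[3] sub  r4, r1, r0 -> r4=0x2f
epilogue: pop r1=0x85, sp=0xd8
r4 is caller-saved -> body value

REG = 0x2f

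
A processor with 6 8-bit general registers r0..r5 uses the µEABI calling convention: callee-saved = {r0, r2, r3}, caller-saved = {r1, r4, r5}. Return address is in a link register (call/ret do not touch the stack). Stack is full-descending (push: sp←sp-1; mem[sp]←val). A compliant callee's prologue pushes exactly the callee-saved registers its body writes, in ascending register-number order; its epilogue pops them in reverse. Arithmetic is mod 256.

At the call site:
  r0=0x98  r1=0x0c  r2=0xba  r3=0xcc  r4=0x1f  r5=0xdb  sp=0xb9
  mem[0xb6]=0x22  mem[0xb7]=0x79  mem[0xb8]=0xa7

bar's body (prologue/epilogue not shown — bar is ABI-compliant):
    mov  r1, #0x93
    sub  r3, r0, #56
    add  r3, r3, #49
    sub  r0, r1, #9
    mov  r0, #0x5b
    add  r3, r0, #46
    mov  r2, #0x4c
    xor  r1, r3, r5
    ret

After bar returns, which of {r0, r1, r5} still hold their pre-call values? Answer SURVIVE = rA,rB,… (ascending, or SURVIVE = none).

prologue: push r0 → mem[0xb8]=0x98, sp=0xb8
prologue: push r2 → mem[0xb7]=0xba, sp=0xb7
prologue: push r3 → mem[0xb6]=0xcc, sp=0xb6
body[0] mov  r1, #0x93 → r1=0x93
body[1] sub  r3, r0, #56 → r3=0x60
body[2] add  r3, r3, #49 → r3=0x91
body[3] sub  r0, r1, #9 → r0=0x8a
body[4] mov  r0, #0x5b → r0=0x5b
body[5] add  r3, r0, #46 → r3=0x89
body[6] mov  r2, #0x4c → r2=0x4c
body[7] xor  r1, r3, r5 → r1=0x52
epilogue: pop r3=0xcc, sp=0xb7
epilogue: pop r2=0xba, sp=0xb8
epilogue: pop r0=0x98, sp=0xb9
r0: callee-saved, written=True
r1: caller-saved, written=True
r5: caller-saved, written=False

SURVIVE = r0,r5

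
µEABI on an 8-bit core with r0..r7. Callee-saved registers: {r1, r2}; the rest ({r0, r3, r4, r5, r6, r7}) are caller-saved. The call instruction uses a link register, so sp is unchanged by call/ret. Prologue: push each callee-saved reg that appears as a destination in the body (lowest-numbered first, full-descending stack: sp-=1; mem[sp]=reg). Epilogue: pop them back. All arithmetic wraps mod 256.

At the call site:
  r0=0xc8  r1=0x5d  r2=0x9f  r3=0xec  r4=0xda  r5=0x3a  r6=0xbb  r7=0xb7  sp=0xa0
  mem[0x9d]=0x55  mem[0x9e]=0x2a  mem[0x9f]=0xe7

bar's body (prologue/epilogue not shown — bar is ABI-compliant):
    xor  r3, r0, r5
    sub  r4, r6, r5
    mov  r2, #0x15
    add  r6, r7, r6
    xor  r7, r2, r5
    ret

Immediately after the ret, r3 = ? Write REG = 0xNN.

prologue: push r2 -> mem[0x9f]=0x9f, sp=0x9f
body[0] xor  r3, r0, r5 -> r3=0xf2
body[1] sub  r4, r6, r5 -> r4=0x81
body[2] mov  r2, #0x15 -> r2=0x15
body[3] add  r6, r7, r6 -> r6=0x72
body[4] xor  r7, r2, r5 -> r7=0x2f
epilogue: pop r2=0x9f, sp=0xa0
r3 is caller-saved -> body value

REG = 0xf2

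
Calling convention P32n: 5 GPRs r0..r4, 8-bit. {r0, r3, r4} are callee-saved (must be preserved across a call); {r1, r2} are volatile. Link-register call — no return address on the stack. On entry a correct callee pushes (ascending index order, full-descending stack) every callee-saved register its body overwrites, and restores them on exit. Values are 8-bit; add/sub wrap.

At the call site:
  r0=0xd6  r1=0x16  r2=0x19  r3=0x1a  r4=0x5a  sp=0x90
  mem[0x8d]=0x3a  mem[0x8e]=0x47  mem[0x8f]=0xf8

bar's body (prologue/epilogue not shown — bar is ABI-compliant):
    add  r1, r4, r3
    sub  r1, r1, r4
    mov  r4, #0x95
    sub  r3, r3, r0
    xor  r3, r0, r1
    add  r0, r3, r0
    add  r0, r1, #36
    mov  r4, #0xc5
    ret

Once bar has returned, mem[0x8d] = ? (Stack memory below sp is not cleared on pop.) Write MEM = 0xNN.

prologue: push r0 -> mem[0x8f]=0xd6, sp=0x8f
prologue: push r3 -> mem[0x8e]=0x1a, sp=0x8e
prologue: push r4 -> mem[0x8d]=0x5a, sp=0x8d
body[0] add  r1, r4, r3 -> r1=0x74
body[1] sub  r1, r1, r4 -> r1=0x1a
body[2] mov  r4, #0x95 -> r4=0x95
body[3] sub  r3, r3, r0 -> r3=0x44
body[4] xor  r3, r0, r1 -> r3=0xcc
body[5] add  r0, r3, r0 -> r0=0xa2
body[6] add  r0, r1, #36 -> r0=0x3e
body[7] mov  r4, #0xc5 -> r4=0xc5
epilogue: pop r4=0x5a, sp=0x8e
epilogue: pop r3=0x1a, sp=0x8f
epilogue: pop r0=0xd6, sp=0x90
prologue pushed ['r0', 'r3', 'r4'] at ['0x8f', '0x8e', '0x8d']

MEM = 0x5a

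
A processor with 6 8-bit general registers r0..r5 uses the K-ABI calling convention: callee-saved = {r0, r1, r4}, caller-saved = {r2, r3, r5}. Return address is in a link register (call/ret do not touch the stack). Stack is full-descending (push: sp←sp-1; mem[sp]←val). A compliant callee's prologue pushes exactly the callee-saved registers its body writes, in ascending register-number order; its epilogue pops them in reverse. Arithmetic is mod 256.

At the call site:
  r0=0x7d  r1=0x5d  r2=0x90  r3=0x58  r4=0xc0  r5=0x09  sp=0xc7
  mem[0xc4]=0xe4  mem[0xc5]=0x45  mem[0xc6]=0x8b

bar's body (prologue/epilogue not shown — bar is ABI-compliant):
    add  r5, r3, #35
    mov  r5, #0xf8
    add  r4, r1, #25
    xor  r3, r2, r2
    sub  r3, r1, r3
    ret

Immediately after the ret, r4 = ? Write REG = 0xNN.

prologue: push r4 -> mem[0xc6]=0xc0, sp=0xc6
body[0] add  r5, r3, #35 -> r5=0x7b
body[1] mov  r5, #0xf8 -> r5=0xf8
body[2] add  r4, r1, #25 -> r4=0x76
body[3] xor  r3, r2, r2 -> r3=0x00
body[4] sub  r3, r1, r3 -> r3=0x5d
epilogue: pop r4=0xc0, sp=0xc7
r4 is callee-saved -> restored

REG = 0xc0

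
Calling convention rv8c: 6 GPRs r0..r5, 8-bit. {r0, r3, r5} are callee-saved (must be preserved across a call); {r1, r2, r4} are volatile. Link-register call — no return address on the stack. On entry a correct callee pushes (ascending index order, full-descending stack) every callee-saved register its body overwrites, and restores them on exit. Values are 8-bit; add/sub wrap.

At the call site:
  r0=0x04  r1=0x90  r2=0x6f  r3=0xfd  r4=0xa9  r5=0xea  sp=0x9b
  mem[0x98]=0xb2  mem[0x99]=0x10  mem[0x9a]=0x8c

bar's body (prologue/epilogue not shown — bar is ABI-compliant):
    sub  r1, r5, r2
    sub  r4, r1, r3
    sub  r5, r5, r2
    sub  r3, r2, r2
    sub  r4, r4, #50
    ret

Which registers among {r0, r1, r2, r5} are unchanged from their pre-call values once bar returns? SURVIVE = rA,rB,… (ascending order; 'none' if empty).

prologue: push r3 → mem[0x9a]=0xfd, sp=0x9a
prologue: push r5 → mem[0x99]=0xea, sp=0x99
body[0] sub  r1, r5, r2 → r1=0x7b
body[1] sub  r4, r1, r3 → r4=0x7e
body[2] sub  r5, r5, r2 → r5=0x7b
body[3] sub  r3, r2, r2 → r3=0x00
body[4] sub  r4, r4, #50 → r4=0x4c
epilogue: pop r5=0xea, sp=0x9a
epilogue: pop r3=0xfd, sp=0x9b
r0: callee-saved, written=False
r1: caller-saved, written=True
r2: caller-saved, written=False
r5: callee-saved, written=True

SURVIVE = r0,r2,r5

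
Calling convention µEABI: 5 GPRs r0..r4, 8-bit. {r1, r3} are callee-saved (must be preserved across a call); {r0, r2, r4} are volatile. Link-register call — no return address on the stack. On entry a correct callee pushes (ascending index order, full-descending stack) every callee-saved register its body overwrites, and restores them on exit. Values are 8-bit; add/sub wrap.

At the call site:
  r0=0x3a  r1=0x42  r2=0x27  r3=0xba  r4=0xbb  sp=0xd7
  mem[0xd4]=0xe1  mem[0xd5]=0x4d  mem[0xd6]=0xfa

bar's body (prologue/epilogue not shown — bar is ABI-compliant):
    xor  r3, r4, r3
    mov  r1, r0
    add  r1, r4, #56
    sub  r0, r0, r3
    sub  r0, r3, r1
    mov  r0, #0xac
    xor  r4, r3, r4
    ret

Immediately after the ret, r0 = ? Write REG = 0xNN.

REG = 0xac

prologue: push r1 -> mem[0xd6]=0x42, sp=0xd6
prologue: push r3 -> mem[0xd5]=0xba, sp=0xd5
body[0] xor  r3, r4, r3 -> r3=0x01
body[1] mov  r1, r0 -> r1=0x3a
body[2] add  r1, r4, #56 -> r1=0xf3
body[3] sub  r0, r0, r3 -> r0=0x39
body[4] sub  r0, r3, r1 -> r0=0x0e
body[5] mov  r0, #0xac -> r0=0xac
body[6] xor  r4, r3, r4 -> r4=0xba
epilogue: pop r3=0xba, sp=0xd6
epilogue: pop r1=0x42, sp=0xd7
r0 is caller-saved -> body value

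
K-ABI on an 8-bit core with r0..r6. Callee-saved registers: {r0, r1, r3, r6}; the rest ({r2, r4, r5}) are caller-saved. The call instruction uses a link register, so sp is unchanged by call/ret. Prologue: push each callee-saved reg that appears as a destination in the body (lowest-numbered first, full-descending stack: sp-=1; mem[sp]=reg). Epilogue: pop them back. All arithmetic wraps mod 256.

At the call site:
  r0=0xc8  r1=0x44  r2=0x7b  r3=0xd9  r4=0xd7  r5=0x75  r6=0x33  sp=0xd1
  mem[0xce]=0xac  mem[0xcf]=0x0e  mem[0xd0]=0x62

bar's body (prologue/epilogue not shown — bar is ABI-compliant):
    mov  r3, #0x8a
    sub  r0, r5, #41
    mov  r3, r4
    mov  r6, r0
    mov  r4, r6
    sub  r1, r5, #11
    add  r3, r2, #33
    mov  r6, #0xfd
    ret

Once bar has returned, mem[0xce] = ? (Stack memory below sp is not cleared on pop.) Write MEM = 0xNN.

MEM = 0xd9

prologue: push r0 -> mem[0xd0]=0xc8, sp=0xd0
prologue: push r1 -> mem[0xcf]=0x44, sp=0xcf
prologue: push r3 -> mem[0xce]=0xd9, sp=0xce
prologue: push r6 -> mem[0xcd]=0x33, sp=0xcd
body[0] mov  r3, #0x8a -> r3=0x8a
body[1] sub  r0, r5, #41 -> r0=0x4c
body[2] mov  r3, r4 -> r3=0xd7
body[3] mov  r6, r0 -> r6=0x4c
body[4] mov  r4, r6 -> r4=0x4c
body[5] sub  r1, r5, #11 -> r1=0x6a
body[6] add  r3, r2, #33 -> r3=0x9c
body[7] mov  r6, #0xfd -> r6=0xfd
epilogue: pop r6=0x33, sp=0xce
epilogue: pop r3=0xd9, sp=0xcf
epilogue: pop r1=0x44, sp=0xd0
epilogue: pop r0=0xc8, sp=0xd1
prologue pushed ['r0', 'r1', 'r3', 'r6'] at ['0xd0', '0xcf', '0xce', '0xcd']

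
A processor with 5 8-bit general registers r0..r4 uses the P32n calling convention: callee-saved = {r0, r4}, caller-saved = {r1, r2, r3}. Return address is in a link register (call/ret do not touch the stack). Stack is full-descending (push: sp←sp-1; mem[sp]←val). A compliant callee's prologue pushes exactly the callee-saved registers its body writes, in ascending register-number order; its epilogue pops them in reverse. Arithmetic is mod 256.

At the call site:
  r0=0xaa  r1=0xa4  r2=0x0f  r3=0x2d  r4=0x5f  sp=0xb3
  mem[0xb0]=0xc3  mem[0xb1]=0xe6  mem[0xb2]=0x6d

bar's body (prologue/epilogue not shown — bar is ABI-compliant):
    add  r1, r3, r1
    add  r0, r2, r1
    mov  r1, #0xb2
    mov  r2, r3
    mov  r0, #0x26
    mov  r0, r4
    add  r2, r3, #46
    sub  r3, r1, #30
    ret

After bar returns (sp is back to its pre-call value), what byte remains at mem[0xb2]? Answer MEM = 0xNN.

MEM = 0xaa

prologue: push r0 -> mem[0xb2]=0xaa, sp=0xb2
body[0] add  r1, r3, r1 -> r1=0xd1
body[1] add  r0, r2, r1 -> r0=0xe0
body[2] mov  r1, #0xb2 -> r1=0xb2
body[3] mov  r2, r3 -> r2=0x2d
body[4] mov  r0, #0x26 -> r0=0x26
body[5] mov  r0, r4 -> r0=0x5f
body[6] add  r2, r3, #46 -> r2=0x5b
body[7] sub  r3, r1, #30 -> r3=0x94
epilogue: pop r0=0xaa, sp=0xb3
prologue pushed ['r0'] at ['0xb2']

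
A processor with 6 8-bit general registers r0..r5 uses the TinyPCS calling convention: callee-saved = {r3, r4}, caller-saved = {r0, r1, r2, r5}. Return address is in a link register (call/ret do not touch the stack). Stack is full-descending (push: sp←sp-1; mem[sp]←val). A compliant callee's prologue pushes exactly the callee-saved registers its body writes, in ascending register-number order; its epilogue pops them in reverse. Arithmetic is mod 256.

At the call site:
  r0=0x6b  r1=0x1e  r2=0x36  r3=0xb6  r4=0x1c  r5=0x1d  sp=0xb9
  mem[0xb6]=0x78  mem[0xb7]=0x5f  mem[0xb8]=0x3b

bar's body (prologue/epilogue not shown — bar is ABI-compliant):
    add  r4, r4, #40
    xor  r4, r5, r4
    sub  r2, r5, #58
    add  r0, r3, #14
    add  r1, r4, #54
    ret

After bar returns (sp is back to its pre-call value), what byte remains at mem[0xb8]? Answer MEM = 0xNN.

prologue: push r4 → mem[0xb8]=0x1c, sp=0xb8
body[0] add  r4, r4, #40 → r4=0x44
body[1] xor  r4, r5, r4 → r4=0x59
body[2] sub  r2, r5, #58 → r2=0xe3
body[3] add  r0, r3, #14 → r0=0xc4
body[4] add  r1, r4, #54 → r1=0x8f
epilogue: pop r4=0x1c, sp=0xb9
prologue pushed ['r4'] at ['0xb8']

MEM = 0x1c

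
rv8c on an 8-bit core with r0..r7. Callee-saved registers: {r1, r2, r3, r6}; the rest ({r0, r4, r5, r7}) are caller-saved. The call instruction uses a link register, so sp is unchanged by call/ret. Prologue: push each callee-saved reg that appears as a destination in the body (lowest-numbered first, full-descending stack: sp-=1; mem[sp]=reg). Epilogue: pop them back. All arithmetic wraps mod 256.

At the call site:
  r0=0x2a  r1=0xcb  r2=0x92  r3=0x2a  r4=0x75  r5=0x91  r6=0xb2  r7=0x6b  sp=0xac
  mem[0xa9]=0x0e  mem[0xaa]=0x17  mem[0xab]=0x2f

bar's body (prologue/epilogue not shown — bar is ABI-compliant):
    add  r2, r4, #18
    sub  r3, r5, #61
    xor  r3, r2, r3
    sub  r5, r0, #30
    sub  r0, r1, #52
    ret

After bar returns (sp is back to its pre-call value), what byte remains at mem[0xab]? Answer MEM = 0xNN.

MEM = 0x92

prologue: push r2 -> mem[0xab]=0x92, sp=0xab
prologue: push r3 -> mem[0xaa]=0x2a, sp=0xaa
body[0] add  r2, r4, #18 -> r2=0x87
body[1] sub  r3, r5, #61 -> r3=0x54
body[2] xor  r3, r2, r3 -> r3=0xd3
body[3] sub  r5, r0, #30 -> r5=0x0c
body[4] sub  r0, r1, #52 -> r0=0x97
epilogue: pop r3=0x2a, sp=0xab
epilogue: pop r2=0x92, sp=0xac
prologue pushed ['r2', 'r3'] at ['0xab', '0xaa']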